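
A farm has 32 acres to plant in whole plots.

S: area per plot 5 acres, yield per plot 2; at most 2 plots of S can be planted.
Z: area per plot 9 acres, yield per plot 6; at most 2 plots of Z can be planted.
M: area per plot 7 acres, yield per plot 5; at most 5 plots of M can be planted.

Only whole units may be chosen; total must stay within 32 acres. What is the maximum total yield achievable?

M has the best ratio (5/7); taking only M gives at most 4×5 = 20 (stopped by the area limit).
Mixing does better — 2×Z and 2×M: area 32 ≤ 32, yield 2·6 + 2·5 = 22.

22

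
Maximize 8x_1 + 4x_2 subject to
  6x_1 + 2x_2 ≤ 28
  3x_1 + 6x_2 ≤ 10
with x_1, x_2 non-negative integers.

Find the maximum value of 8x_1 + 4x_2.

The continuous relaxation peaks at (3.33, 0) with value 26.67; rounding to a feasible lattice point costs some objective.
(x_1,x_2)=(3,0): 6·3+2·0=18≤28, 3·3+6·0=9≤10, objective 24.
(x_1,x_2)=(2,0): 6·2+2·0=12≤28, 3·2+6·0=6≤10, objective 16.
The best lattice point is (3,0), giving 24.

24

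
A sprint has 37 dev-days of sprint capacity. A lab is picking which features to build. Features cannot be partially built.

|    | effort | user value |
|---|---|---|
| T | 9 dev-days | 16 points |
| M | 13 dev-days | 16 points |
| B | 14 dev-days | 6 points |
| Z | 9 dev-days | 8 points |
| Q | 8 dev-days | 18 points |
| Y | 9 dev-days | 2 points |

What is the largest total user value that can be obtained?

Take T, M, and Q: effort 9 + 13 + 8 = 30 ≤ 37, user value 16 + 16 + 18 = 50.
No other feasible combination does better.

50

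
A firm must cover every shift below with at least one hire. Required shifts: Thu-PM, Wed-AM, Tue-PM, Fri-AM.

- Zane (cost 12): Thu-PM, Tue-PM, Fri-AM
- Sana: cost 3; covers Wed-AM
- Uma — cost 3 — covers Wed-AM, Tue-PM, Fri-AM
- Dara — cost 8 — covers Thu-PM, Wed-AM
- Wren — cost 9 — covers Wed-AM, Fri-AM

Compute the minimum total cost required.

Choose Uma and Dara: together they cover Thu-PM, Wed-AM, Tue-PM, Fri-AM — every shift.
Total cost: 3 + 8 = 11.

11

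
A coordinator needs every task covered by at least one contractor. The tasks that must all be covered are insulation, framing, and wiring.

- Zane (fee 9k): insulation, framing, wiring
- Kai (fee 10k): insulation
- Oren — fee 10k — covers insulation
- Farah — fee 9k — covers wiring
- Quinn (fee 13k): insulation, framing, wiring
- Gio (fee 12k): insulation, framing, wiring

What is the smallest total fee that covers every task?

Zane alone covers insulation, framing, wiring — every task.
Total fee: 9.
No cover costs less than 9.

9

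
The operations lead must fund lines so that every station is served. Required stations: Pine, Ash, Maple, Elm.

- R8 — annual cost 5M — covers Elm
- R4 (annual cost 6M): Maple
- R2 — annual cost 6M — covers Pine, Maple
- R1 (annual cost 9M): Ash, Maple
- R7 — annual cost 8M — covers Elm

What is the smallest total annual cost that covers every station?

Choose R8, R2, and R1: together they cover Pine, Ash, Maple, Elm — every station.
Total annual cost: 5 + 6 + 9 = 20.

20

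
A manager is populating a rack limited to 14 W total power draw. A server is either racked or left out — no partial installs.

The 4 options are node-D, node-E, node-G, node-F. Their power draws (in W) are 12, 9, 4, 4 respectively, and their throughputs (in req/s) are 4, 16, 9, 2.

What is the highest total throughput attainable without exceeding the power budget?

25

node-E + node-F: power draw 9 + 4 = 13 ≤ 14, throughput 16 + 2 = 18.
node-E + node-G: power draw 9 + 4 = 13 ≤ 14, throughput 16 + 9 = 25.
node-E: power draw 9 ≤ 14, throughput 16.
Best is node-E and node-G with total throughput 25.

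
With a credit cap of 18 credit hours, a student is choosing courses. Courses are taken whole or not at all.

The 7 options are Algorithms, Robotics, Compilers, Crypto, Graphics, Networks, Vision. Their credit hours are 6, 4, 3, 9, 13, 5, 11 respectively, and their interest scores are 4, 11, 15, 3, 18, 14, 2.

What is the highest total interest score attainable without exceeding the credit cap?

This is a 0-1 knapsack instance.
Take Algorithms, Robotics, Compilers, and Networks: credit hours 6 + 4 + 3 + 5 = 18 ≤ 18, interest score 4 + 11 + 15 + 14 = 44.
No other feasible combination does better.

44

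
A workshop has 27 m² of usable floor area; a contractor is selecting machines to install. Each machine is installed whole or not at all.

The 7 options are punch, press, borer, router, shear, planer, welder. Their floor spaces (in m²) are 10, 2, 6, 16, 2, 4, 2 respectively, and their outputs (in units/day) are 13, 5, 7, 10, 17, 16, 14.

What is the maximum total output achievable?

72

This is an integer program with binary decision variables.
Allowing fractional choices, the relaxed optimum would be about 72.6, but machines are indivisible.
punch + borer + shear + planer + welder: floor space 10 + 6 + 2 + 4 + 2 = 24 ≤ 27, output 13 + 7 + 17 + 16 + 14 = 67.
punch + press + borer + shear + planer + welder: floor space 10 + 2 + 6 + 2 + 4 + 2 = 26 ≤ 27, output 13 + 5 + 7 + 17 + 16 + 14 = 72.
Best is punch, press, borer, shear, planer, and welder with total output 72.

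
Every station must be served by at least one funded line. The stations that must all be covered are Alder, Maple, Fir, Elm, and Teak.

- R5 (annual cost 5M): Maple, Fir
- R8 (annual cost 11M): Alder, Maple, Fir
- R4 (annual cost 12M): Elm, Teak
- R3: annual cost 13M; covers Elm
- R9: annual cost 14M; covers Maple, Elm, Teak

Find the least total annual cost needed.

23

Choose R8 and R4: together they cover Alder, Maple, Fir, Elm, Teak — every station.
Total annual cost: 11 + 12 = 23.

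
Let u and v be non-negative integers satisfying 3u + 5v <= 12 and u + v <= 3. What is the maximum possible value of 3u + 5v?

11

Relaxing integrality, the LP optimum is 12.00 at (u,v) = (0, 2.4), which is not an integer point.
(u,v)=(2,1): 3·2+5·1=11≤12, 1·2+1·1=3≤3, objective 11.
(u,v)=(0,2): 3·0+5·2=10≤12, 1·0+1·2=2≤3, objective 10.
(u,v)=(3,0): 3·3+5·0=9≤12, 1·3+1·0=3≤3, objective 9.
Maximum is 11 at (u,v)=(2,1).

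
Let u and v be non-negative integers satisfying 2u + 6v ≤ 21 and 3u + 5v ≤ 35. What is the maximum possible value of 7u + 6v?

70

(u,v)=(10,0): 2·10+6·0=20≤21, 3·10+5·0=30≤35, objective 70.
(u,v)=(9,0): 2·9+6·0=18≤21, 3·9+5·0=27≤35, objective 63.
Maximum is 70 at (u,v)=(10,0).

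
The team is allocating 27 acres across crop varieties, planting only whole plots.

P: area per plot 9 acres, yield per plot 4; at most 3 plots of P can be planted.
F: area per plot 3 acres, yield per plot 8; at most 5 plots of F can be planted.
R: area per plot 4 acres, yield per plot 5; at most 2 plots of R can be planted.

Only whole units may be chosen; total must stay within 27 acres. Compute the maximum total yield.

50

This is a bounded integer knapsack.
Take 5×F and 2×R: area 23 ≤ 27, yield 5·8 + 2·5 = 50.
F has the best ratio (8/3) and is taken to its limit of 5; remaining capacity is filled optimally with the others.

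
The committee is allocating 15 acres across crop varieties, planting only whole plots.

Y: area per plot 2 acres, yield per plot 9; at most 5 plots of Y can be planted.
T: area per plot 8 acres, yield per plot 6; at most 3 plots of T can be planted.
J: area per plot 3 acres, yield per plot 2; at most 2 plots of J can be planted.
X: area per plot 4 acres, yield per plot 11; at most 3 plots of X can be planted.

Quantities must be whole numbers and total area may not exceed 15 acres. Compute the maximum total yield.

56

3×Y and 2×X: area 14 ≤ 15, yield 3·9 + 2·11 = 49.
5×Y and 1×X: area 14 ≤ 15, yield 5·9 + 1·11 = 56.
Best is 56.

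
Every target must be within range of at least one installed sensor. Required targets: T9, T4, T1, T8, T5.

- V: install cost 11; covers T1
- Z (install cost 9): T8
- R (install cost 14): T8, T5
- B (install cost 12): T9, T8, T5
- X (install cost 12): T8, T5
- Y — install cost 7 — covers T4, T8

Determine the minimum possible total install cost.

30

Choose V, B, and Y: together they cover T9, T4, T1, T8, T5 — every target.
Total install cost: 11 + 12 + 7 = 30.
No cover costs less than 30.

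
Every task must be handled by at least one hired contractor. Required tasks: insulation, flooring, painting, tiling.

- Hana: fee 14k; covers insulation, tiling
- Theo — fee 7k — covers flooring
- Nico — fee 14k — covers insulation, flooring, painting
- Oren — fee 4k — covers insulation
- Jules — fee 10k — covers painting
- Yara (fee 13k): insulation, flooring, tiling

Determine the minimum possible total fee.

The greedy cost-per-new-task heuristic would pick Oren, Yara, and Jules for 27, but a cheaper cover exists.
Choose Jules and Yara: together they cover insulation, flooring, painting, tiling — every task.
Total fee: 10 + 13 = 23.
No cover costs less than 23.

23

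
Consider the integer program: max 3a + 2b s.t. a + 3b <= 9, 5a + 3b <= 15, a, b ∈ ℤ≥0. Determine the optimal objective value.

(a,b)=(3,0): 1·3+3·0=3≤9, 5·3+3·0=15≤15, objective 9.
(a,b)=(2,1): 1·2+3·1=5≤9, 5·2+3·1=13≤15, objective 8.
(a,b)=(1,2): 1·1+3·2=7≤9, 5·1+3·2=11≤15, objective 7.
(a,b)=(0,3): 1·0+3·3=9≤9, 5·0+3·3=9≤15, objective 6.
No feasible integer point exceeds 9.

9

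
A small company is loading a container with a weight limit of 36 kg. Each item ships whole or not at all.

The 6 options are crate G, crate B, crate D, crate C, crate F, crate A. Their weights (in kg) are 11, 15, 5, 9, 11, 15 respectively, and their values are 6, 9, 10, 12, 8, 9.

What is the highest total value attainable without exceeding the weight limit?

36

Take crate G, crate D, crate C, and crate F: weight 11 + 5 + 9 + 11 = 36 ≤ 36, value 6 + 10 + 12 + 8 = 36.
No other feasible combination does better.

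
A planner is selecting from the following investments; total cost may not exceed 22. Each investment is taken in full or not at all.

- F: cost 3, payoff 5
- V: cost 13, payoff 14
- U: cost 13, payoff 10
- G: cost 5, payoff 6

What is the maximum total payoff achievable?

25

F + U + G: cost 3 + 13 + 5 = 21 ≤ 22, payoff 5 + 10 + 6 = 21.
F + V + G: cost 3 + 13 + 5 = 21 ≤ 22, payoff 5 + 14 + 6 = 25.
Best is F, V, and G with total payoff 25.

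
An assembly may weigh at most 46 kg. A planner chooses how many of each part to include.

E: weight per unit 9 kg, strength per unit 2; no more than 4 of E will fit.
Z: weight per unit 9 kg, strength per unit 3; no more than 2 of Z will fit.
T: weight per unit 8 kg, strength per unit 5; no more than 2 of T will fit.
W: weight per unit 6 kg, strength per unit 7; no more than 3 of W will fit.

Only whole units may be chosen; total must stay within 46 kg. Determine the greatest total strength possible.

This is a bounded integer knapsack.
Take 1×Z, 2×T, and 3×W: weight 43 ≤ 46, strength 1·3 + 2·5 + 3·7 = 34.
W has the best ratio (7/6) and is taken to its limit of 3; remaining capacity is filled optimally with the others.

34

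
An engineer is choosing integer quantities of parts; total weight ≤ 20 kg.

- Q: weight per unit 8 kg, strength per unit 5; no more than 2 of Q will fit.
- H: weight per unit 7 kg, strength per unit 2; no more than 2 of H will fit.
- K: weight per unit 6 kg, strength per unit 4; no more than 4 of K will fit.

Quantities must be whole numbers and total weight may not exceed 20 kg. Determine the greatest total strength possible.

K has the best ratio (4/6); taking only K gives at most 3×4 = 12 (stopped by the weight limit).
Mixing does better — 1×Q and 2×K: weight 20 ≤ 20, strength 1·5 + 2·4 = 13.

13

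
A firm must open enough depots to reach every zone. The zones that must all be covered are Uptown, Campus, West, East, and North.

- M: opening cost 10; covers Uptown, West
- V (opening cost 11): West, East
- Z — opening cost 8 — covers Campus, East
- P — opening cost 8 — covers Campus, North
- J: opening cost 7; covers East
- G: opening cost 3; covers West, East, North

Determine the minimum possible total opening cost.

21

Choose M, Z, and G: together they cover Uptown, Campus, West, East, North — every zone.
Total opening cost: 10 + 8 + 3 = 21.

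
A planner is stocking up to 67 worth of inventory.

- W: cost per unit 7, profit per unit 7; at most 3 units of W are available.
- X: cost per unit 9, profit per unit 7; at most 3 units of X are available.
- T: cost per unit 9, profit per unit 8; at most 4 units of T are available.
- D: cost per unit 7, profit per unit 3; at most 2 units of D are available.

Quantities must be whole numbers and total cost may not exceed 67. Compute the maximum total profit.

3×W, 2×X, and 3×T: cost 66 ≤ 67, profit 3·7 + 2·7 + 3·8 = 59.
3×W, 1×X, and 4×T: cost 66 ≤ 67, profit 3·7 + 1·7 + 4·8 = 60.
Best is 60.

60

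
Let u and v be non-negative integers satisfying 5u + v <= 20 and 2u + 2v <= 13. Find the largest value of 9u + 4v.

39

The continuous relaxation peaks at (3.38, 3.12) with value 42.88; rounding to a feasible lattice point costs some objective.
(u,v)=(3,3) is feasible, giving 39.
(u,v)=(3,2) is feasible, giving 35.
(u,v)=(2,4) is feasible, giving 34.
Maximum is 39 at (u,v)=(3,3).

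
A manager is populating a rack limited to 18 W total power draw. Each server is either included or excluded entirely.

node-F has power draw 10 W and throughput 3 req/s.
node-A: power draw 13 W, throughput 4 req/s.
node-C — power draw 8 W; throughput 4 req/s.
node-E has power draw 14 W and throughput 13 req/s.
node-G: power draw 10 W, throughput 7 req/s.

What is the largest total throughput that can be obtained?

Take node-E: power draw 14 ≤ 18, throughput 13.
No other feasible combination does better.

13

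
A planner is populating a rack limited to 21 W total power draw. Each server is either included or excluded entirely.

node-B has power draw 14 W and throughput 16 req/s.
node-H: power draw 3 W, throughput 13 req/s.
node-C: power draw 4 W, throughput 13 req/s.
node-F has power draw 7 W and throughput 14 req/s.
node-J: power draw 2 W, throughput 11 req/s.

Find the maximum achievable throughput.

51

Take node-H, node-C, node-F, and node-J: power draw 3 + 4 + 7 + 2 = 16 ≤ 21, throughput 13 + 13 + 14 + 11 = 51.
No other feasible combination does better.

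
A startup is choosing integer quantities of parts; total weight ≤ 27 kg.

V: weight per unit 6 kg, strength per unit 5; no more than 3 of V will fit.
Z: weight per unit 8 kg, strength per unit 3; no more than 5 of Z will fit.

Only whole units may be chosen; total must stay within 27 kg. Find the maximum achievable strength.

18

3×V and 1×Z: weight 26 ≤ 27, strength 3·5 + 1·3 = 18.
3×V: weight 18 ≤ 27, strength 3·5 = 15.
Best is 18.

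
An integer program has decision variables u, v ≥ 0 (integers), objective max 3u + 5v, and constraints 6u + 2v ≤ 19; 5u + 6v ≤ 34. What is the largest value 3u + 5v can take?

Relaxing integrality, the LP optimum is 28.33 at (u,v) = (0, 5.67), which is not an integer point.
(u,v)=(0,5): 6·0+2·5=10≤19, 5·0+6·5=30≤34, objective 25.
(u,v)=(1,4): 6·1+2·4=14≤19, 5·1+6·4=29≤34, objective 23.
(u,v)=(0,4): 6·0+2·4=8≤19, 5·0+6·4=24≤34, objective 20.
Maximum is 25 at (u,v)=(0,5).

25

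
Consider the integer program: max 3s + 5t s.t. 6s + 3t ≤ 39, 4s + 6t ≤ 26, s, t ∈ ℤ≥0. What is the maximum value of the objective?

Relaxing integrality, the LP optimum is 21.67 at (s,t) = (0, 4.33), which is not an integer point.
(s,t)=(2,3) is feasible, giving 21.
(s,t)=(0,4) is feasible, giving 20.
(s,t)=(3,2) is feasible, giving 19.
(s,t)=(1,3) is feasible, giving 18.
No feasible integer point exceeds 21.

21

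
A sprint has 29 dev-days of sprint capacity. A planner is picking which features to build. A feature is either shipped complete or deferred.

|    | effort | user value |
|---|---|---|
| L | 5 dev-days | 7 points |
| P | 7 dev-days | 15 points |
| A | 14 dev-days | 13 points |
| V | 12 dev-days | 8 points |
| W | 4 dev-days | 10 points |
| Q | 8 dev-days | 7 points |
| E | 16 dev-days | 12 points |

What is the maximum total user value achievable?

40

This is a 0-1 knapsack instance.
L + P + W + Q: effort 5 + 7 + 4 + 8 = 24 ≤ 29, user value 7 + 15 + 10 + 7 = 39.
L + P + V + W: effort 5 + 7 + 12 + 4 = 28 ≤ 29, user value 7 + 15 + 8 + 10 = 40.
P + A + W: effort 7 + 14 + 4 = 25 ≤ 29, user value 15 + 13 + 10 = 38.
Best is L, P, V, and W with total user value 40.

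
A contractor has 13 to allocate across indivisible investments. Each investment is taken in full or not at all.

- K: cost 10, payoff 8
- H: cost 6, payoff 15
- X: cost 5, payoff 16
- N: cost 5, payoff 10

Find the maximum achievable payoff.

Allowing fractional choices, the relaxed optimum would be about 35.0, but investments are indivisible.
H + X: cost 6 + 5 = 11 ≤ 13, payoff 15 + 16 = 31.
X + N: cost 5 + 5 = 10 ≤ 13, payoff 16 + 10 = 26.
Best is H and X with total payoff 31.

31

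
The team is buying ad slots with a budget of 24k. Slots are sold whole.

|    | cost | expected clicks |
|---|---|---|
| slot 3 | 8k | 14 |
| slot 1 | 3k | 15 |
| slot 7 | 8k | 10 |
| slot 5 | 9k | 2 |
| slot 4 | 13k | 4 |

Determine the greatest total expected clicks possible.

39

Allowing fractional choices, the relaxed optimum would be about 40.5, but ad slots are indivisible.
slot 3 + slot 1 + slot 7: cost 8 + 3 + 8 = 19 ≤ 24, expected clicks 14 + 15 + 10 = 39.
slot 3 + slot 1 + slot 5: cost 8 + 3 + 9 = 20 ≤ 24, expected clicks 14 + 15 + 2 = 31.
slot 3 + slot 1 + slot 4: cost 8 + 3 + 13 = 24 ≤ 24, expected clicks 14 + 15 + 4 = 33.
Best is slot 3, slot 1, and slot 7 with total expected clicks 39.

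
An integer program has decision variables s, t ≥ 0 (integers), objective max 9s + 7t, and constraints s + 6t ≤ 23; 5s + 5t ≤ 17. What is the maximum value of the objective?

27

(s,t)=(3,0): 1·3+6·0=3≤23, 5·3+5·0=15≤17, objective 27.
(s,t)=(2,1): 1·2+6·1=8≤23, 5·2+5·1=15≤17, objective 25.
(s,t)=(2,0): 1·2+6·0=2≤23, 5·2+5·0=10≤17, objective 18.
No feasible integer point exceeds 27.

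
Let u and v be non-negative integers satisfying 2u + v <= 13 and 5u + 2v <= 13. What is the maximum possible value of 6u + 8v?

48

(u,v)=(0,6): 2·0+1·6=6≤13, 5·0+2·6=12≤13, objective 48.
(u,v)=(0,5): 2·0+1·5=5≤13, 5·0+2·5=10≤13, objective 40.
The best lattice point is (0,6), giving 48.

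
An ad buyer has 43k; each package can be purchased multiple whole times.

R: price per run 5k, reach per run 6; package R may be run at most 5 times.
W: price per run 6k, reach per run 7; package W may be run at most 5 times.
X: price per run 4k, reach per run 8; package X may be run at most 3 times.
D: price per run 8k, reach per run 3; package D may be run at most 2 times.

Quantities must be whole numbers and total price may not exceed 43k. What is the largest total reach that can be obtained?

61

This is a bounded integer knapsack.
X has the best ratio (8/4); taking only X gives at most 3×8 = 24 (stopped by the supply cap of 3).
Mixing does better — 5×R, 1×W, and 3×X: price 43 ≤ 43, reach 5·6 + 1·7 + 3·8 = 61.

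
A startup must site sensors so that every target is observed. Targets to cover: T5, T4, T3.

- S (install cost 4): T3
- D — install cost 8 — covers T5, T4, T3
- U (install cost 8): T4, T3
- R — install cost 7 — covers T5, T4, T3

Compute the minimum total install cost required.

7

This is an integer covering problem.
R alone covers T5, T4, T3 — every target.
Total install cost: 7.
No cover costs less than 7.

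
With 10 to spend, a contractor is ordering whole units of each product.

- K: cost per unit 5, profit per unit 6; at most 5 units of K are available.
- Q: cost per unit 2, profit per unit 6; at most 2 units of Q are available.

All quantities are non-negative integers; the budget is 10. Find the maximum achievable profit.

18

Take 1×K and 2×Q: cost 9 ≤ 10, profit 1·6 + 2·6 = 18.
Q has the best ratio (6/2) and is taken to its limit of 2; remaining capacity is filled optimally with the others.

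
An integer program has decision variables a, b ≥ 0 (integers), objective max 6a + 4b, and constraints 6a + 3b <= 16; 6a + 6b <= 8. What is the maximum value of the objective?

The continuous relaxation peaks at (1.33, 0) with value 8.00; rounding to a feasible lattice point costs some objective.
(a,b)=(1,0): 6·1+3·0=6≤16, 6·1+6·0=6≤8, objective 6.
(a,b)=(0,1): 6·0+3·1=3≤16, 6·0+6·1=6≤8, objective 4.
(a,b)=(0,0): 6·0+3·0=0≤16, 6·0+6·0=0≤8, objective 0.
Maximum is 6 at (a,b)=(1,0).

6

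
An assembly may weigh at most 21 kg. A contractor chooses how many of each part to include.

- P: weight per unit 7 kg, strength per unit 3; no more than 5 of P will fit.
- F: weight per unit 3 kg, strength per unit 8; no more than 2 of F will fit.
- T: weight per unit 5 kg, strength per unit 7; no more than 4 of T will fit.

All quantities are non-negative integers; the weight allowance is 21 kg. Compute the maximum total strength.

37

2×F and 3×T: weight 21 ≤ 21, strength 2·8 + 3·7 = 37.
2×F and 2×T: weight 16 ≤ 21, strength 2·8 + 2·7 = 30.
Best is 37.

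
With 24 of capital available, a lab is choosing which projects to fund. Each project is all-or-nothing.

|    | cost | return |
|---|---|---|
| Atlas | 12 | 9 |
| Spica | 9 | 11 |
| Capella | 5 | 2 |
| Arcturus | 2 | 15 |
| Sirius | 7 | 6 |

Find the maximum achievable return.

35

Spica + Arcturus + Sirius: cost 9 + 2 + 7 = 18 ≤ 24, return 11 + 15 + 6 = 32.
Atlas + Spica + Arcturus: cost 12 + 9 + 2 = 23 ≤ 24, return 9 + 11 + 15 = 35.
Spica + Capella + Arcturus + Sirius: cost 9 + 5 + 2 + 7 = 23 ≤ 24, return 11 + 2 + 15 + 6 = 34.
Best is Atlas, Spica, and Arcturus with total return 35.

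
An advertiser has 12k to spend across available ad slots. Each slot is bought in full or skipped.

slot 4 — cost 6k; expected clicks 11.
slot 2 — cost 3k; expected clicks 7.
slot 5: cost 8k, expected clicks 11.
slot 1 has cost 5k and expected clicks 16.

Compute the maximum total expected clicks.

27

Allowing fractional choices, the relaxed optimum would be about 30.3, but ad slots are indivisible.
slot 4 + slot 1: cost 6 + 5 = 11 ≤ 12, expected clicks 11 + 16 = 27.
slot 2 + slot 1: cost 3 + 5 = 8 ≤ 12, expected clicks 7 + 16 = 23.
Best is slot 4 and slot 1 with total expected clicks 27.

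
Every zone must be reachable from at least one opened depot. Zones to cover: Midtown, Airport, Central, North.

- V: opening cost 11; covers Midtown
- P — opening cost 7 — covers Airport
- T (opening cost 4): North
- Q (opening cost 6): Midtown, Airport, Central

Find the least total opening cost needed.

This is an integer covering problem.
Choose T and Q: together they cover Midtown, Airport, Central, North — every zone.
Total opening cost: 4 + 6 = 10.
No cover costs less than 10.

10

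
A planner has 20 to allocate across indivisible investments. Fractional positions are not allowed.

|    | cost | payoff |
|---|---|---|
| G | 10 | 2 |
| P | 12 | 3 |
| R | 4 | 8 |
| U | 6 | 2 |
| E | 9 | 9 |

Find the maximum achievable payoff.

19

Allowing fractional choices, the relaxed optimum would be about 19.2, but investments are indivisible.
G + R + U: cost 10 + 4 + 6 = 20 ≤ 20, payoff 2 + 8 + 2 = 12.
R + E: cost 4 + 9 = 13 ≤ 20, payoff 8 + 9 = 17.
R + U + E: cost 4 + 6 + 9 = 19 ≤ 20, payoff 8 + 2 + 9 = 19.
Best is R, U, and E with total payoff 19.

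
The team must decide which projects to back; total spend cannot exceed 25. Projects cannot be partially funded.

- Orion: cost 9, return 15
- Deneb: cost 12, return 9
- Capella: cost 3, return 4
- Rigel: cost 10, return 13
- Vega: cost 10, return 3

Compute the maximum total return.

32

Treat it as a binary knapsack problem.
Allowing fractional choices, the relaxed optimum would be about 34.2, but projects are indivisible.
Orion + Deneb + Capella: cost 9 + 12 + 3 = 24 ≤ 25, return 15 + 9 + 4 = 28.
Orion + Rigel: cost 9 + 10 = 19 ≤ 25, return 15 + 13 = 28.
Orion + Capella + Rigel: cost 9 + 3 + 10 = 22 ≤ 25, return 15 + 4 + 13 = 32.
Best is Orion, Capella, and Rigel with total return 32.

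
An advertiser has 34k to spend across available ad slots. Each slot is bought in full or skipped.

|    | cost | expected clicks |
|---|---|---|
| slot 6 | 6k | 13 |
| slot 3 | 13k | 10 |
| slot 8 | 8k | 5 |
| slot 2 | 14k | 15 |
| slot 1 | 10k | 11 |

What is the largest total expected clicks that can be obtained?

This is an integer program with binary decision variables.
slot 6 + slot 2 + slot 1: cost 6 + 14 + 10 = 30 ≤ 34, expected clicks 13 + 15 + 11 = 39.
slot 6 + slot 3 + slot 2: cost 6 + 13 + 14 = 33 ≤ 34, expected clicks 13 + 10 + 15 = 38.
Best is slot 6, slot 2, and slot 1 with total expected clicks 39.

39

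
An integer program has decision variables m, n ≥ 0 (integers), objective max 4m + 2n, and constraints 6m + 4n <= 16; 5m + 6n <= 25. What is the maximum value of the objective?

(m,n)=(2,1): 6·2+4·1=16≤16, 5·2+6·1=16≤25, objective 10.
(m,n)=(1,2): 6·1+4·2=14≤16, 5·1+6·2=17≤25, objective 8.
(m,n)=(2,0): 6·2+4·0=12≤16, 5·2+6·0=10≤25, objective 8.
(m,n)=(1,1): 6·1+4·1=10≤16, 5·1+6·1=11≤25, objective 6.
The best lattice point is (2,1), giving 10.

10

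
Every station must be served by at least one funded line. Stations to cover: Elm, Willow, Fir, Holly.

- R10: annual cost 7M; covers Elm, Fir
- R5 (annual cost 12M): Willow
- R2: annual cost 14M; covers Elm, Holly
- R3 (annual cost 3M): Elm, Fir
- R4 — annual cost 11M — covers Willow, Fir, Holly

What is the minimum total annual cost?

14

Choose R3 and R4: together they cover Elm, Willow, Fir, Holly — every station.
Total annual cost: 3 + 11 = 14.
No cover costs less than 14.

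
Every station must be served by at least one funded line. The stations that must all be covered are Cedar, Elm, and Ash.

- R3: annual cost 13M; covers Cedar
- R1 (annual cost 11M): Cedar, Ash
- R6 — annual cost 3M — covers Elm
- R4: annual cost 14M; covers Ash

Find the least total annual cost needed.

14

Choose R1 and R6: together they cover Cedar, Elm, Ash — every station.
Total annual cost: 11 + 3 = 14.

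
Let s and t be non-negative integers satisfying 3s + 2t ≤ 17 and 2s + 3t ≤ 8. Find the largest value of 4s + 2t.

(s,t)=(4,0): 3·4+2·0=12≤17, 2·4+3·0=8≤8, objective 16.
(s,t)=(3,0): 3·3+2·0=9≤17, 2·3+3·0=6≤8, objective 12.
No feasible integer point exceeds 16.

16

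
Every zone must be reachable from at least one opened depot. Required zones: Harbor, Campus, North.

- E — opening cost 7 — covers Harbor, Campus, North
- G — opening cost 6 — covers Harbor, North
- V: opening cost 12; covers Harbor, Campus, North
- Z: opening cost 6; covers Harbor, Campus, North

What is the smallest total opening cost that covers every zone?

6

This is an integer covering problem.
Z alone covers Harbor, Campus, North — every zone.
Total opening cost: 6.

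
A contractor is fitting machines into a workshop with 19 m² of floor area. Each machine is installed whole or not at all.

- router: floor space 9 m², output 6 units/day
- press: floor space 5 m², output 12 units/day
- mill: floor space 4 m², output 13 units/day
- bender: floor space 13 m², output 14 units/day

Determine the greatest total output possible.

31

Allowing fractional choices, the relaxed optimum would be about 35.8, but machines are indivisible.
mill + bender: floor space 4 + 13 = 17 ≤ 19, output 13 + 14 = 27.
router + press + mill: floor space 9 + 5 + 4 = 18 ≤ 19, output 6 + 12 + 13 = 31.
Best is router, press, and mill with total output 31.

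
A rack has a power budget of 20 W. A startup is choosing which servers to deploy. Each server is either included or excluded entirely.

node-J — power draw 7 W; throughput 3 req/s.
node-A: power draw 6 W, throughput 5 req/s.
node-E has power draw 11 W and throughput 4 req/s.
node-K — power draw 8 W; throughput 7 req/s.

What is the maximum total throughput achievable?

This is an integer program with binary decision variables.
Allowing fractional choices, the relaxed optimum would be about 14.6, but servers are indivisible.
node-E + node-K: power draw 11 + 8 = 19 ≤ 20, throughput 4 + 7 = 11.
node-J + node-K: power draw 7 + 8 = 15 ≤ 20, throughput 3 + 7 = 10.
node-A + node-K: power draw 6 + 8 = 14 ≤ 20, throughput 5 + 7 = 12.
Best is node-A and node-K with total throughput 12.

12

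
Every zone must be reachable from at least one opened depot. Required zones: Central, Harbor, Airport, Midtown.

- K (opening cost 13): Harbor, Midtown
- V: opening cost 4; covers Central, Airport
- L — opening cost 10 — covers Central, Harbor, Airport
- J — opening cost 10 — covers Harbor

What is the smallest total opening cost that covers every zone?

17

Choose K and V: together they cover Central, Harbor, Airport, Midtown — every zone.
Total opening cost: 13 + 4 = 17.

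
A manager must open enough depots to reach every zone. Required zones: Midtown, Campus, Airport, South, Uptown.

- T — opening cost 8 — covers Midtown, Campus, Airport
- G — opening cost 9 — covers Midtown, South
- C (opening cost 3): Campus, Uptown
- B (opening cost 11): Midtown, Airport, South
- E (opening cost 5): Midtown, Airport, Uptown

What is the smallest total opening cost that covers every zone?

The greedy cost-per-new-zone heuristic would pick C, E, and G for 17, but a cheaper cover exists.
Choose C and B: together they cover Midtown, Campus, Airport, South, Uptown — every zone.
Total opening cost: 3 + 11 = 14.
No cover costs less than 14.

14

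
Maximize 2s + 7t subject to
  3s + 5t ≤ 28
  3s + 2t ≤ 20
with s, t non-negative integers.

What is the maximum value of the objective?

37

(s,t)=(1,5): 3·1+5·5=28≤28, 3·1+2·5=13≤20, objective 37.
(s,t)=(0,5): 3·0+5·5=25≤28, 3·0+2·5=10≤20, objective 35.
(s,t)=(2,4): 3·2+5·4=26≤28, 3·2+2·4=14≤20, objective 32.
Maximum is 37 at (s,t)=(1,5).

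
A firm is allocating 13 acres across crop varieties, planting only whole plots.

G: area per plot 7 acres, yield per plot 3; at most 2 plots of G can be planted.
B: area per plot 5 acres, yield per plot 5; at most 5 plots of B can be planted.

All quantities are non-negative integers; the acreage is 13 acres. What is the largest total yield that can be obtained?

10

B has the best ratio (5/5); taking only B gives at most 2×5 = 10 (stopped by the area limit).
Optimal: 2×B: area 10 ≤ 13, yield 2·5 = 10.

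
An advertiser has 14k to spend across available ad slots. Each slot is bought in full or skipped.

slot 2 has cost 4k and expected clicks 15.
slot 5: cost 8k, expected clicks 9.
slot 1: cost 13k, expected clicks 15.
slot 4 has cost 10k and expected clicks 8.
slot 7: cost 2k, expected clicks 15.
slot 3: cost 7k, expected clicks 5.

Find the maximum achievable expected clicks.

39

slot 2 + slot 5 + slot 7: cost 4 + 8 + 2 = 14 ≤ 14, expected clicks 15 + 9 + 15 = 39.
slot 2 + slot 7 + slot 3: cost 4 + 2 + 7 = 13 ≤ 14, expected clicks 15 + 15 + 5 = 35.
slot 2 + slot 7: cost 4 + 2 = 6 ≤ 14, expected clicks 15 + 15 = 30.
Best is slot 2, slot 5, and slot 7 with total expected clicks 39.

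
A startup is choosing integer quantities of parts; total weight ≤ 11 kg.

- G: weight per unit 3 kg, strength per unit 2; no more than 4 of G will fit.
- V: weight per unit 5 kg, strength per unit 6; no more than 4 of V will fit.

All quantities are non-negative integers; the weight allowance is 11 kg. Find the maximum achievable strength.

This is a bounded integer knapsack.
Take 2×V: weight 10 ≤ 11, strength 2·6 = 12.
No other integer combination yields more.

12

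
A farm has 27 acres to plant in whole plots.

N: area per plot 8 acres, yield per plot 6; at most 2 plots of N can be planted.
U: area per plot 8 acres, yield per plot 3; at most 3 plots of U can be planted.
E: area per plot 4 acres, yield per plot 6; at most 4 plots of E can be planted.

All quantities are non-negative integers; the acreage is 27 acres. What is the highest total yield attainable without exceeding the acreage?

1×U and 4×E: area 24 ≤ 27, yield 1·3 + 4·6 = 27.
1×N and 4×E: area 24 ≤ 27, yield 1·6 + 4·6 = 30.
Best is 30.

30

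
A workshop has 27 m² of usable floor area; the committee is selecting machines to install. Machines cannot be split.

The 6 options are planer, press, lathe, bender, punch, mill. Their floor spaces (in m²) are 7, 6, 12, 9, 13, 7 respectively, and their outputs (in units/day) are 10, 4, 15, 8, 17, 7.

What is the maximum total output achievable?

34

planer + lathe + mill: floor space 7 + 12 + 7 = 26 ≤ 27, output 10 + 15 + 7 = 32.
lathe + punch: floor space 12 + 13 = 25 ≤ 27, output 15 + 17 = 32.
planer + punch + mill: floor space 7 + 13 + 7 = 27 ≤ 27, output 10 + 17 + 7 = 34.
Best is planer, punch, and mill with total output 34.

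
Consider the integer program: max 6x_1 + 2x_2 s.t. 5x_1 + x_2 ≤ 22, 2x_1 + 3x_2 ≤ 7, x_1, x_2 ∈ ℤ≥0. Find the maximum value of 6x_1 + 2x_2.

18

Relaxing integrality, the LP optimum is 21.00 at (x_1,x_2) = (3.5, 0), which is not an integer point.
(x_1,x_2)=(3,0): 5·3+1·0=15≤22, 2·3+3·0=6≤7, objective 18.
(x_1,x_2)=(2,1): 5·2+1·1=11≤22, 2·2+3·1=7≤7, objective 14.
(x_1,x_2)=(2,0): 5·2+1·0=10≤22, 2·2+3·0=4≤7, objective 12.
No feasible integer point exceeds 18.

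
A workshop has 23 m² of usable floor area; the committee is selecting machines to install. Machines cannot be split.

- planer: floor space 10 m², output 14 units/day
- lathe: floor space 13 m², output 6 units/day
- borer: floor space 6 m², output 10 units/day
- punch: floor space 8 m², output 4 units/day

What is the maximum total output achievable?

24

planer + lathe: floor space 10 + 13 = 23 ≤ 23, output 14 + 6 = 20.
planer + borer: floor space 10 + 6 = 16 ≤ 23, output 14 + 10 = 24.
Best is planer and borer with total output 24.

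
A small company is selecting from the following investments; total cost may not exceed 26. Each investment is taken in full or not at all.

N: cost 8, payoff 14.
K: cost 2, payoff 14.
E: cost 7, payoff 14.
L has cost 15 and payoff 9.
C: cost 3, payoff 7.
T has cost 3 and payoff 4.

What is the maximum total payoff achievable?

N + K + E + T: cost 8 + 2 + 7 + 3 = 20 ≤ 26, payoff 14 + 14 + 14 + 4 = 46.
N + K + E + C: cost 8 + 2 + 7 + 3 = 20 ≤ 26, payoff 14 + 14 + 14 + 7 = 49.
N + K + E + C + T: cost 8 + 2 + 7 + 3 + 3 = 23 ≤ 26, payoff 14 + 14 + 14 + 7 + 4 = 53.
Best is N, K, E, C, and T with total payoff 53.

53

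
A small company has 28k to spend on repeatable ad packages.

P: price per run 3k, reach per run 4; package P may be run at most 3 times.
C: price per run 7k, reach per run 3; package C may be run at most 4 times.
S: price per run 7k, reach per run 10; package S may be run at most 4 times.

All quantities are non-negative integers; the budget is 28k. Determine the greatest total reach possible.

This is a bounded integer knapsack.
S has the best ratio (10/7); taking only S gives at most 4×10 = 40 (stopped by the price limit).
Optimal: 4×S: price 28 ≤ 28, reach 4·10 = 40.

40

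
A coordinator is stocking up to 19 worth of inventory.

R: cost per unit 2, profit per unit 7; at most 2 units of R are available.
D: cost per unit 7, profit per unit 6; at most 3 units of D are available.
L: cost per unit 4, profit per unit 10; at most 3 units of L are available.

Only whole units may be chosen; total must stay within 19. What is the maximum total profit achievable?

44

R has the best ratio (7/2); taking only R gives at most 2×7 = 14 (stopped by the supply cap of 2).
Mixing does better — 2×R and 3×L: cost 16 ≤ 19, profit 2·7 + 3·10 = 44.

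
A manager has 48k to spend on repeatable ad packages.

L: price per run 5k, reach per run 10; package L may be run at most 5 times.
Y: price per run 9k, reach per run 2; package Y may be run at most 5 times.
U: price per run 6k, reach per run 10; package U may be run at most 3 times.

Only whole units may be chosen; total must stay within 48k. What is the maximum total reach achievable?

80

L has the best ratio (10/5); taking only L gives at most 5×10 = 50 (stopped by the supply cap of 5).
Mixing does better — 5×L and 3×U: price 43 ≤ 48, reach 5·10 + 3·10 = 80.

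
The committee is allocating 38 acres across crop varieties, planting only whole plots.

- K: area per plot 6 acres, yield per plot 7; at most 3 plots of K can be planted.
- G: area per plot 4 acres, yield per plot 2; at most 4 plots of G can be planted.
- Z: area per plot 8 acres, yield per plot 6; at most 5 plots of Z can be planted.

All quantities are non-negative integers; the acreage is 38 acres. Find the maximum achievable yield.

35

3×K and 2×Z: area 34 ≤ 38, yield 3·7 + 2·6 = 33.
3×K, 1×G, and 2×Z: area 38 ≤ 38, yield 3·7 + 1·2 + 2·6 = 35.
Best is 35.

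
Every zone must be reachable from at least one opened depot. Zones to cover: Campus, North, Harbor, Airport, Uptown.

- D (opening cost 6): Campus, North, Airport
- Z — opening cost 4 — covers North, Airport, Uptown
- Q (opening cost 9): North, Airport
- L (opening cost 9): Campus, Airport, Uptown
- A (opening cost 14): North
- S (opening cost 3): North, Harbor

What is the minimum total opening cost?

Choose L and S: together they cover Campus, North, Harbor, Airport, Uptown — every zone.
Total opening cost: 9 + 3 = 12.

12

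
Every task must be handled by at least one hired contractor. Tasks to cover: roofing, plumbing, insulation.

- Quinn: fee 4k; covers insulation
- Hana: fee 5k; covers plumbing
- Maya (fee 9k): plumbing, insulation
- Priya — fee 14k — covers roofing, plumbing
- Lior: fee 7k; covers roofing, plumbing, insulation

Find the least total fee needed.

7

This is a weighted set-cover instance.
Lior alone covers roofing, plumbing, insulation — every task.
Total fee: 7.
No cover costs less than 7.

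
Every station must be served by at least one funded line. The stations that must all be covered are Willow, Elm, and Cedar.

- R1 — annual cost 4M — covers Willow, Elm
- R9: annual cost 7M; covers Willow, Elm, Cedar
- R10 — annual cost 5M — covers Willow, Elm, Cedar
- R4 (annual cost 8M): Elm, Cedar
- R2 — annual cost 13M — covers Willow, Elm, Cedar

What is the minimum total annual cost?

5

R10 alone covers Willow, Elm, Cedar — every station.
Total annual cost: 5.
No cover costs less than 5.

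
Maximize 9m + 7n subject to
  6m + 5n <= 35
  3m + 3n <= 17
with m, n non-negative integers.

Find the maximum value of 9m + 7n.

45

Relaxing integrality, the LP optimum is 51.00 at (m,n) = (5.67, 0), which is not an integer point.
(m,n)=(5,0) is feasible, giving 45.
(m,n)=(4,1) is feasible, giving 43.
(m,n)=(4,0) is feasible, giving 36.
The best lattice point is (5,0), giving 45.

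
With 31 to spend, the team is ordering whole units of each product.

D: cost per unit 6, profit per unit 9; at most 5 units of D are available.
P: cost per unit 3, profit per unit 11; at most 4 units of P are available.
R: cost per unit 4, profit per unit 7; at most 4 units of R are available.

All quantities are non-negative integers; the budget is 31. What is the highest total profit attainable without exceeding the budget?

74

P has the best ratio (11/3); taking only P gives at most 4×11 = 44 (stopped by the supply cap of 4).
Mixing does better — 1×D, 4×P, and 3×R: cost 30 ≤ 31, profit 1·9 + 4·11 + 3·7 = 74.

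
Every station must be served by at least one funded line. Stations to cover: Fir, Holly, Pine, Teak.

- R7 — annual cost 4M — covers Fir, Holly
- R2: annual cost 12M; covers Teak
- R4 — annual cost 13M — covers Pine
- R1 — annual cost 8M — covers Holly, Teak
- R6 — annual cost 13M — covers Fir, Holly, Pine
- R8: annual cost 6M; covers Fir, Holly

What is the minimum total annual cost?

This is an integer covering problem.
The greedy cost-per-new-station heuristic would pick R7, R1, and R4 for 25, but a cheaper cover exists.
Choose R1 and R6: together they cover Fir, Holly, Pine, Teak — every station.
Total annual cost: 8 + 13 = 21.
No cover costs less than 21.

21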